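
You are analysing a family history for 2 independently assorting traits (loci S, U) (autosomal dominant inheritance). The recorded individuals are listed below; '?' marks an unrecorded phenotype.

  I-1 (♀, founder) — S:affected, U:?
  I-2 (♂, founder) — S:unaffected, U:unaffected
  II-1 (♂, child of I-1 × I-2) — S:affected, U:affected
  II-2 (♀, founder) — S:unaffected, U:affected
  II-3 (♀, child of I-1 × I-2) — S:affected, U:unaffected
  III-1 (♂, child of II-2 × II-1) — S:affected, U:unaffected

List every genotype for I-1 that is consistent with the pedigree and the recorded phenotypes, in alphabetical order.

I-1 ∈ {SS Uu, Ss Uu}

S/I-1 aff ·: Ss|SS
S/I-2 un ·: ss
S/II-1 aff I-1×I-2: Ss
S/II-2 un ·: ss
S/II-3 aff I-1×I-2: Ss
S/III-1 aff II-2×II-1: Ss
⇒ S over [I-1,I-2,II-1,II-2,II-3,III-1]: 2 consistent
U/I-1 ? ·: Uu
U/I-2 un ·: uu
U/II-1 aff I-1×I-2: Uu
U/II-2 aff ·: Uu
U/II-3 un I-1×I-2: uu
U/III-1 un II-2×II-1: uu
⇒ U over [I-1,I-2,II-1,II-2,II-3,III-1]: 1 consistent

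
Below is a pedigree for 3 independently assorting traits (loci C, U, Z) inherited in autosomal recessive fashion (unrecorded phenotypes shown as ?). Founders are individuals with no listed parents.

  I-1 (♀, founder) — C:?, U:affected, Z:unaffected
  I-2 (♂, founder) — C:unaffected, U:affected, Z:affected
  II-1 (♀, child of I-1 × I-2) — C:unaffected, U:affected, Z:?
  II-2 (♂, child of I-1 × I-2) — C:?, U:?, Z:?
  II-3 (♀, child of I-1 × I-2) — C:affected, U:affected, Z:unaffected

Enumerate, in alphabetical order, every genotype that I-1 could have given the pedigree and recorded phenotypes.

C/I-1 ? ·: Cc|cc
C/I-2 un ·: Cc
C/II-1 un I-1×I-2: CC|Cc
C/II-2 ? I-1×I-2: CC|Cc|cc
C/II-3 aff I-1×I-2: cc
⇒ C over [I-1,I-2,II-1,II-2,II-3]: 8 consistent
U/I-1 aff ·: uu
U/I-2 aff ·: uu
U/II-1 aff I-1×I-2: uu
U/II-2 ? I-1×I-2: uu
U/II-3 aff I-1×I-2: uu
⇒ U over [I-1,I-2,II-1,II-2,II-3]: 1 consistent
Z/I-1 un ·: ZZ|Zz
Z/I-2 aff ·: zz
Z/II-1 ? I-1×I-2: Zz|zz
Z/II-2 ? I-1×I-2: Zz|zz
Z/II-3 un I-1×I-2: Zz
⇒ Z over [I-1,I-2,II-1,II-2,II-3]: 5 consistent

I-1 ∈ {Cc uu ZZ, Cc uu Zz, cc uu ZZ, cc uu Zz}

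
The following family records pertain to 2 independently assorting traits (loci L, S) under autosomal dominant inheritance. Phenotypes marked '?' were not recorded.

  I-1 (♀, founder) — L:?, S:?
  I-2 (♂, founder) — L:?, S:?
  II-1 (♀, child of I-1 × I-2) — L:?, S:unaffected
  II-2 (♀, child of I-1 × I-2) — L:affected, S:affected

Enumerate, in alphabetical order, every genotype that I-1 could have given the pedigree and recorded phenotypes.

L/I-1 ? ·: ll|Ll|LL
L/I-2 ? ·: ll|Ll|LL
L/II-1 ? I-1×I-2: ll|Ll|LL
L/II-2 aff I-1×I-2: Ll|LL
⇒ L over [I-1,I-2,II-1,II-2]: 21 consistent
S/I-1 ? ·: ss|Ss
S/I-2 ? ·: ss|Ss
S/II-1 un I-1×I-2: ss
S/II-2 aff I-1×I-2: Ss|SS
⇒ S over [I-1,I-2,II-1,II-2]: 4 consistent

I-1 ∈ {LL Ss, LL ss, Ll Ss, Ll ss, ll Ss, ll ss}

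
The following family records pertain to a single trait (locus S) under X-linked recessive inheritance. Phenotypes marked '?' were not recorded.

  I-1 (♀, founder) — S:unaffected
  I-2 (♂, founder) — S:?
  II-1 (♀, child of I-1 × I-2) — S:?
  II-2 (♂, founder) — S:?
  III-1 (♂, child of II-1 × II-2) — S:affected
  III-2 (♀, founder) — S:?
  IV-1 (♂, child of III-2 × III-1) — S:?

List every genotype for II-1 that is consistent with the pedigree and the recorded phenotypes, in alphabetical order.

S/I-1 un ·: X^SX^S|X^SX^s
S/I-2 ? ·: X^SY|X^sY
S/II-1 ? I-1×I-2: X^SX^s|X^sX^s
S/II-2 ? ·: X^SY|X^sY
S/III-1 aff II-1×II-2: X^sY
S/III-2 ? ·: X^SX^S|X^SX^s|X^sX^s
S/IV-1 ? III-2×III-1: X^SY|X^sY
⇒ S over [I-1,I-2,II-1,II-2,III-1,III-2,IV-1]: 32 consistent

II-1 ∈ {X^SX^s, X^sX^s}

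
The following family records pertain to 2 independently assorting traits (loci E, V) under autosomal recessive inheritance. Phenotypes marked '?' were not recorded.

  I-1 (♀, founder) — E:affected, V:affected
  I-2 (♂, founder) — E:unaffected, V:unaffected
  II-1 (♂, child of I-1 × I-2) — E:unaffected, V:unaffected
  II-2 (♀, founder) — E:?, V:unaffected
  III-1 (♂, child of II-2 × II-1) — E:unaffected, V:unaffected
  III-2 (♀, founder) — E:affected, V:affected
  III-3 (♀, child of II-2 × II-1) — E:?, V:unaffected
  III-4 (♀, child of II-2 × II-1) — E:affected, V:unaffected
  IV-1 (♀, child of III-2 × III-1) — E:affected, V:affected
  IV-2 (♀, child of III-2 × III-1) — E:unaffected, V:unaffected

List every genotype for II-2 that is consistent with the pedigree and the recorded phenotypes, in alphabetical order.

II-2 ∈ {Ee VV, Ee Vv, ee VV, ee Vv}

E/I-1 aff ·: ee
E/I-2 un ·: EE|Ee
E/II-1 un I-1×I-2: Ee
E/II-2 ? ·: Ee|ee
E/III-1 un II-2×II-1: Ee
E/III-2 aff ·: ee
E/III-3 ? II-2×II-1: EE|Ee|ee
E/III-4 aff II-2×II-1: ee
E/IV-1 aff III-2×III-1: ee
E/IV-2 un III-2×III-1: Ee
⇒ E over [I-1,I-2,II-1,II-2,III-1,III-2,III-3,III-4,IV-1,IV-2]: 10 consistent
V/I-1 aff ·: vv
V/I-2 un ·: VV|Vv
V/II-1 un I-1×I-2: Vv
V/II-2 un ·: VV|Vv
V/III-1 un II-2×II-1: Vv
V/III-2 aff ·: vv
V/III-3 un II-2×II-1: VV|Vv
V/III-4 un II-2×II-1: VV|Vv
V/IV-1 aff III-2×III-1: vv
V/IV-2 un III-2×III-1: Vv
⇒ V over [I-1,I-2,II-1,II-2,III-1,III-2,III-3,III-4,IV-1,IV-2]: 16 consistent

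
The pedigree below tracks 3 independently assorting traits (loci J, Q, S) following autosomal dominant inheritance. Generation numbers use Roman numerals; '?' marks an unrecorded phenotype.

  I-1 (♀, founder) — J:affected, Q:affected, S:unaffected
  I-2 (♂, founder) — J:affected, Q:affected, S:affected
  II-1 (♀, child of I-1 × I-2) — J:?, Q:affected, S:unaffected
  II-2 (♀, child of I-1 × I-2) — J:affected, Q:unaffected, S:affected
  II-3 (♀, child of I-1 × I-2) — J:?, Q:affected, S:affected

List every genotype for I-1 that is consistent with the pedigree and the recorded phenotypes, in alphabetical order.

I-1 ∈ {JJ Qq ss, Jj Qq ss}

J/I-1 aff ·: Jj|JJ
J/I-2 aff ·: Jj|JJ
J/II-1 ? I-1×I-2: jj|Jj|JJ
J/II-2 aff I-1×I-2: Jj|JJ
J/II-3 ? I-1×I-2: jj|Jj|JJ
⇒ J over [I-1,I-2,II-1,II-2,II-3]: 35 consistent
Q/I-1 aff ·: Qq
Q/I-2 aff ·: Qq
Q/II-1 aff I-1×I-2: Qq|QQ
Q/II-2 un I-1×I-2: qq
Q/II-3 aff I-1×I-2: Qq|QQ
⇒ Q over [I-1,I-2,II-1,II-2,II-3]: 4 consistent
S/I-1 un ·: ss
S/I-2 aff ·: Ss
S/II-1 un I-1×I-2: ss
S/II-2 aff I-1×I-2: Ss
S/II-3 aff I-1×I-2: Ss
⇒ S over [I-1,I-2,II-1,II-2,II-3]: 1 consistent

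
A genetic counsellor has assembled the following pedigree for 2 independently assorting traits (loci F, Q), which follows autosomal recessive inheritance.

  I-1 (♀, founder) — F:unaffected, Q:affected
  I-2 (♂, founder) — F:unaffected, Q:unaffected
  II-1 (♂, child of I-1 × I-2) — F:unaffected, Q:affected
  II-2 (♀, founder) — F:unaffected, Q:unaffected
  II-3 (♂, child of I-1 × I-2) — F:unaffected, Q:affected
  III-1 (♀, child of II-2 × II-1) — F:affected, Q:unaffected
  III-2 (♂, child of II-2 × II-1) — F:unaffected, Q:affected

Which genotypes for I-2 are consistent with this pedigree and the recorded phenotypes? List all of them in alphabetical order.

I-2 ∈ {FF Qq, Ff Qq}

F/I-1 un ·: FF|Ff
F/I-2 un ·: FF|Ff
F/II-1 un I-1×I-2: Ff
F/II-2 un ·: Ff
F/II-3 un I-1×I-2: FF|Ff
F/III-1 aff II-2×II-1: ff
F/III-2 un II-2×II-1: FF|Ff
⇒ F over [I-1,I-2,II-1,II-2,II-3,III-1,III-2]: 12 consistent
Q/I-1 aff ·: qq
Q/I-2 un ·: Qq
Q/II-1 aff I-1×I-2: qq
Q/II-2 un ·: Qq
Q/II-3 aff I-1×I-2: qq
Q/III-1 un II-2×II-1: Qq
Q/III-2 aff II-2×II-1: qq
⇒ Q over [I-1,I-2,II-1,II-2,II-3,III-1,III-2]: 1 consistent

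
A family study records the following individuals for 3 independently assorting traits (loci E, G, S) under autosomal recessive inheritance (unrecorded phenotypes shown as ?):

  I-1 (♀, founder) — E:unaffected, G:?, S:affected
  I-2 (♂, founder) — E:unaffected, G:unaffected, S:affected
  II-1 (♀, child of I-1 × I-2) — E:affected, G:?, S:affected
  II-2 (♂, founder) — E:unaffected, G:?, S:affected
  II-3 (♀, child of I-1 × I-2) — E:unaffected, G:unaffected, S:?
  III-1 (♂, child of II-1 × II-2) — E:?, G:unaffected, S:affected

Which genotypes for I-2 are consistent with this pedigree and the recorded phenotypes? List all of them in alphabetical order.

I-2 ∈ {Ee GG ss, Ee Gg ss}

E/I-1 un ·: Ee
E/I-2 un ·: Ee
E/II-1 aff I-1×I-2: ee
E/II-2 un ·: EE|Ee
E/II-3 un I-1×I-2: EE|Ee
E/III-1 ? II-1×II-2: Ee|ee
⇒ E over [I-1,I-2,II-1,II-2,II-3,III-1]: 6 consistent
G/I-1 ? ·: GG|Gg|gg
G/I-2 un ·: GG|Gg
G/II-1 ? I-1×I-2: GG|Gg|gg
G/II-2 ? ·: GG|Gg|gg
G/II-3 un I-1×I-2: GG|Gg
G/III-1 un II-1×II-2: GG|Gg
⇒ G over [I-1,I-2,II-1,II-2,II-3,III-1]: 74 consistent
S/I-1 aff ·: ss
S/I-2 aff ·: ss
S/II-1 aff I-1×I-2: ss
S/II-2 aff ·: ss
S/II-3 ? I-1×I-2: ss
S/III-1 aff II-1×II-2: ss
⇒ S over [I-1,I-2,II-1,II-2,II-3,III-1]: 1 consistent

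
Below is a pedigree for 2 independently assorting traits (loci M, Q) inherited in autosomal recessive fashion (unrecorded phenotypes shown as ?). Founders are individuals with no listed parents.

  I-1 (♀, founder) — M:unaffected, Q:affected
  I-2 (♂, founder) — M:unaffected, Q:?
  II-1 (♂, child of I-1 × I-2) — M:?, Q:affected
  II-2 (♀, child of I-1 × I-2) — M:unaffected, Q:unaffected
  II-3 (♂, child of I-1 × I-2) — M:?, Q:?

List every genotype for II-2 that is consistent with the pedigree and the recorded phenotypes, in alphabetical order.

M/I-1 un ·: MM|Mm
M/I-2 un ·: MM|Mm
M/II-1 ? I-1×I-2: MM|Mm|mm
M/II-2 un I-1×I-2: MM|Mm
M/II-3 ? I-1×I-2: MM|Mm|mm
⇒ M over [I-1,I-2,II-1,II-2,II-3]: 35 consistent
Q/I-1 aff ·: qq
Q/I-2 ? ·: Qq
Q/II-1 aff I-1×I-2: qq
Q/II-2 un I-1×I-2: Qq
Q/II-3 ? I-1×I-2: Qq|qq
⇒ Q over [I-1,I-2,II-1,II-2,II-3]: 2 consistent

II-2 ∈ {MM Qq, Mm Qq}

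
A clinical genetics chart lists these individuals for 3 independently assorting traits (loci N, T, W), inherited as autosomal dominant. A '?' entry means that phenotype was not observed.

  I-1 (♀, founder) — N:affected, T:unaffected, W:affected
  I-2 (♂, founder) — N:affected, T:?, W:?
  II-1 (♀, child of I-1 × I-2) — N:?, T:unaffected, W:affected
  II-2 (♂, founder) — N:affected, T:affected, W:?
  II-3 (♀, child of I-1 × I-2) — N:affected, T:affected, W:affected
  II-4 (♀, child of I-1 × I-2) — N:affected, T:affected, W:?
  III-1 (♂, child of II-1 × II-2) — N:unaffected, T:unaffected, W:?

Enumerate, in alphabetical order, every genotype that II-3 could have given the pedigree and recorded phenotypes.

II-3 ∈ {NN Tt WW, NN Tt Ww, Nn Tt WW, Nn Tt Ww}

N/I-1 aff ·: Nn|NN
N/I-2 aff ·: Nn|NN
N/II-1 ? I-1×I-2: nn|Nn
N/II-2 aff ·: Nn
N/II-3 aff I-1×I-2: Nn|NN
N/II-4 aff I-1×I-2: Nn|NN
N/III-1 un II-1×II-2: nn
⇒ N over [I-1,I-2,II-1,II-2,II-3,II-4,III-1]: 16 consistent
T/I-1 un ·: tt
T/I-2 ? ·: Tt
T/II-1 un I-1×I-2: tt
T/II-2 aff ·: Tt
T/II-3 aff I-1×I-2: Tt
T/II-4 aff I-1×I-2: Tt
T/III-1 un II-1×II-2: tt
⇒ T over [I-1,I-2,II-1,II-2,II-3,II-4,III-1]: 1 consistent
W/I-1 aff ·: Ww|WW
W/I-2 ? ·: ww|Ww|WW
W/II-1 aff I-1×I-2: Ww|WW
W/II-2 ? ·: ww|Ww|WW
W/II-3 aff I-1×I-2: Ww|WW
W/II-4 ? I-1×I-2: ww|Ww|WW
W/III-1 ? II-1×II-2: ww|Ww|WW
⇒ W over [I-1,I-2,II-1,II-2,II-3,II-4,III-1]: 179 consistent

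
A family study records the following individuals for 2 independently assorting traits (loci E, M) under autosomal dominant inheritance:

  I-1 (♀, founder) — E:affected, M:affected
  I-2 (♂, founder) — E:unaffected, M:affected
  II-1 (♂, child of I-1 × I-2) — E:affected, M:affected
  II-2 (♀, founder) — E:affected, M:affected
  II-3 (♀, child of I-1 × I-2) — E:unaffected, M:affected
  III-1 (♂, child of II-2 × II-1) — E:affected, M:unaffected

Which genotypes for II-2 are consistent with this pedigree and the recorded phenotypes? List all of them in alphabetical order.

E/I-1 aff ·: Ee
E/I-2 un ·: ee
E/II-1 aff I-1×I-2: Ee
E/II-2 aff ·: Ee|EE
E/II-3 un I-1×I-2: ee
E/III-1 aff II-2×II-1: Ee|EE
⇒ E over [I-1,I-2,II-1,II-2,II-3,III-1]: 4 consistent
M/I-1 aff ·: Mm|MM
M/I-2 aff ·: Mm|MM
M/II-1 aff I-1×I-2: Mm
M/II-2 aff ·: Mm
M/II-3 aff I-1×I-2: Mm|MM
M/III-1 un II-2×II-1: mm
⇒ M over [I-1,I-2,II-1,II-2,II-3,III-1]: 6 consistent

II-2 ∈ {EE Mm, Ee Mm}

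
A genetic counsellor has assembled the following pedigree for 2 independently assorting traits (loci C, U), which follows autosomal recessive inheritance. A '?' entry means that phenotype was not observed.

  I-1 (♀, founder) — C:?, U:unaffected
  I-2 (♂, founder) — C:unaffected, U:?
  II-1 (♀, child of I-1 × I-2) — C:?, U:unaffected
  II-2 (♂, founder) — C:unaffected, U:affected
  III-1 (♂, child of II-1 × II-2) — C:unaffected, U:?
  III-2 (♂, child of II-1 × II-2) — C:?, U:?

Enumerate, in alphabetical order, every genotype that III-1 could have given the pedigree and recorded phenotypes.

III-1 ∈ {CC Uu, CC uu, Cc Uu, Cc uu}

C/I-1 ? ·: CC|Cc|cc
C/I-2 un ·: CC|Cc
C/II-1 ? I-1×I-2: CC|Cc|cc
C/II-2 un ·: CC|Cc
C/III-1 un II-1×II-2: CC|Cc
C/III-2 ? II-1×II-2: CC|Cc|cc
⇒ C over [I-1,I-2,II-1,II-2,III-1,III-2]: 76 consistent
U/I-1 un ·: UU|Uu
U/I-2 ? ·: UU|Uu|uu
U/II-1 un I-1×I-2: UU|Uu
U/II-2 aff ·: uu
U/III-1 ? II-1×II-2: Uu|uu
U/III-2 ? II-1×II-2: Uu|uu
⇒ U over [I-1,I-2,II-1,II-2,III-1,III-2]: 24 consistent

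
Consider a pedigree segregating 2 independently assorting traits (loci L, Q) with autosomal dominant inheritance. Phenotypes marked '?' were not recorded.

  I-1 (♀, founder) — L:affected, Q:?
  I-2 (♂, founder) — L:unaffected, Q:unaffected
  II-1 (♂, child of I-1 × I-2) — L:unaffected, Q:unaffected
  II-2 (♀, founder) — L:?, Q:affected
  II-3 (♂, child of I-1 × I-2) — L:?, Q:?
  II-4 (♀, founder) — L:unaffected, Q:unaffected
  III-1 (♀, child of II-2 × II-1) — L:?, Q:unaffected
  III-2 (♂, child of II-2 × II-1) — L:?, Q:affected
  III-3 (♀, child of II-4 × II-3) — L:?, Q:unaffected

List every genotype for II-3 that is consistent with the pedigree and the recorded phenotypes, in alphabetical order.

L/I-1 aff ·: Ll
L/I-2 un ·: ll
L/II-1 un I-1×I-2: ll
L/II-2 ? ·: ll|Ll|LL
L/II-3 ? I-1×I-2: ll|Ll
L/II-4 un ·: ll
L/III-1 ? II-2×II-1: ll|Ll
L/III-2 ? II-2×II-1: ll|Ll
L/III-3 ? II-4×II-3: ll|Ll
⇒ L over [I-1,I-2,II-1,II-2,II-3,II-4,III-1,III-2,III-3]: 18 consistent
Q/I-1 ? ·: qq|Qq
Q/I-2 un ·: qq
Q/II-1 un I-1×I-2: qq
Q/II-2 aff ·: Qq
Q/II-3 ? I-1×I-2: qq|Qq
Q/II-4 un ·: qq
Q/III-1 un II-2×II-1: qq
Q/III-2 aff II-2×II-1: Qq
Q/III-3 un II-4×II-3: qq
⇒ Q over [I-1,I-2,II-1,II-2,II-3,II-4,III-1,III-2,III-3]: 3 consistent

II-3 ∈ {Ll Qq, Ll qq, ll Qq, ll qq}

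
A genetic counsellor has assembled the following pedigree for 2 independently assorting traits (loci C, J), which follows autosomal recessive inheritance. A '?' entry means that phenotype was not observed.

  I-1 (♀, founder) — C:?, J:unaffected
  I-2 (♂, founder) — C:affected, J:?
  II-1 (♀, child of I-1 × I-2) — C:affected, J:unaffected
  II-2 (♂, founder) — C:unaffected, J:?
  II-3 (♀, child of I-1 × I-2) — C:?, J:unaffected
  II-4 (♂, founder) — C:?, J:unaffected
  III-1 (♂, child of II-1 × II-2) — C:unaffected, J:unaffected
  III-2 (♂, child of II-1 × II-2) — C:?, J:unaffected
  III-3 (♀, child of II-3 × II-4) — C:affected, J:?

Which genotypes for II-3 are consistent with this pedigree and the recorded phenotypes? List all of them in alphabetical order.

II-3 ∈ {Cc JJ, Cc Jj, cc JJ, cc Jj}

C/I-1 ? ·: Cc|cc
C/I-2 aff ·: cc
C/II-1 aff I-1×I-2: cc
C/II-2 un ·: CC|Cc
C/II-3 ? I-1×I-2: Cc|cc
C/II-4 ? ·: Cc|cc
C/III-1 un II-1×II-2: Cc
C/III-2 ? II-1×II-2: Cc|cc
C/III-3 aff II-3×II-4: cc
⇒ C over [I-1,I-2,II-1,II-2,II-3,II-4,III-1,III-2,III-3]: 18 consistent
J/I-1 un ·: JJ|Jj
J/I-2 ? ·: JJ|Jj|jj
J/II-1 un I-1×I-2: JJ|Jj
J/II-2 ? ·: JJ|Jj|jj
J/II-3 un I-1×I-2: JJ|Jj
J/II-4 un ·: JJ|Jj
J/III-1 un II-1×II-2: JJ|Jj
J/III-2 un II-1×II-2: JJ|Jj
J/III-3 ? II-3×II-4: JJ|Jj|jj
⇒ J over [I-1,I-2,II-1,II-2,II-3,II-4,III-1,III-2,III-3]: 468 consistent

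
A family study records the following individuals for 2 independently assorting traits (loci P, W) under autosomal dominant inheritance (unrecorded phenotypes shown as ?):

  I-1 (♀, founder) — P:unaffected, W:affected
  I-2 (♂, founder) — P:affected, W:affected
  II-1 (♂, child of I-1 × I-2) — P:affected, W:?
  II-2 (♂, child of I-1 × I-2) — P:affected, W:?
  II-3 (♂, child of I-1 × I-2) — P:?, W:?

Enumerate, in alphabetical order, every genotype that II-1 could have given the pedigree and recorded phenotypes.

II-1 ∈ {Pp WW, Pp Ww, Pp ww}

P/I-1 un ·: pp
P/I-2 aff ·: Pp|PP
P/II-1 aff I-1×I-2: Pp
P/II-2 aff I-1×I-2: Pp
P/II-3 ? I-1×I-2: pp|Pp
⇒ P over [I-1,I-2,II-1,II-2,II-3]: 3 consistent
W/I-1 aff ·: Ww|WW
W/I-2 aff ·: Ww|WW
W/II-1 ? I-1×I-2: ww|Ww|WW
W/II-2 ? I-1×I-2: ww|Ww|WW
W/II-3 ? I-1×I-2: ww|Ww|WW
⇒ W over [I-1,I-2,II-1,II-2,II-3]: 44 consistent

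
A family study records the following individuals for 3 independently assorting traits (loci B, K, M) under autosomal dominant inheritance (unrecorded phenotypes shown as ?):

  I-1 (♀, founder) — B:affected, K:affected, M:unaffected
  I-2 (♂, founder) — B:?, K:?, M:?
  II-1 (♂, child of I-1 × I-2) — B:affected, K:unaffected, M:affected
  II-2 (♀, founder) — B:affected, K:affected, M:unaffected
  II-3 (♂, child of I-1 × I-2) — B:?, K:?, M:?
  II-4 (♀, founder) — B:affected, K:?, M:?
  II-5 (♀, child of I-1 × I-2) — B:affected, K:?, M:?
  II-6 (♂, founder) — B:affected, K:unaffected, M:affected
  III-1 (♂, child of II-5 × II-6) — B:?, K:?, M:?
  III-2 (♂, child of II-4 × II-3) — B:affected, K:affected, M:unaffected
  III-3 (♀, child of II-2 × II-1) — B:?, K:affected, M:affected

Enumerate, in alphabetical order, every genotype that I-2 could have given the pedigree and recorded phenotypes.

I-2 ∈ {BB Kk MM, BB Kk Mm, BB kk MM, BB kk Mm, Bb Kk MM, Bb Kk Mm, Bb kk MM, Bb kk Mm, bb Kk MM, bb Kk Mm, bb kk MM, bb kk Mm}

B/I-1 aff ·: Bb|BB
B/I-2 ? ·: bb|Bb|BB
B/II-1 aff I-1×I-2: Bb|BB
B/II-2 aff ·: Bb|BB
B/II-3 ? I-1×I-2: bb|Bb|BB
B/II-4 aff ·: Bb|BB
B/II-5 aff I-1×I-2: Bb|BB
B/II-6 aff ·: Bb|BB
B/III-1 ? II-5×II-6: bb|Bb|BB
B/III-2 aff II-4×II-3: Bb|BB
B/III-3 ? II-2×II-1: bb|Bb|BB
⇒ B over [I-1,I-2,II-1,II-2,II-3,II-4,II-5,II-6,III-1,III-2,III-3]: 1749 consistent
K/I-1 aff ·: Kk
K/I-2 ? ·: kk|Kk
K/II-1 un I-1×I-2: kk
K/II-2 aff ·: Kk|KK
K/II-3 ? I-1×I-2: kk|Kk|KK
K/II-4 ? ·: kk|Kk|KK
K/II-5 ? I-1×I-2: kk|Kk|KK
K/II-6 un ·: kk
K/III-1 ? II-5×II-6: kk|Kk
K/III-2 aff II-4×II-3: Kk|KK
K/III-3 aff II-2×II-1: Kk
⇒ K over [I-1,I-2,II-1,II-2,II-3,II-4,II-5,II-6,III-1,III-2,III-3]: 130 consistent
M/I-1 un ·: mm
M/I-2 ? ·: Mm|MM
M/II-1 aff I-1×I-2: Mm
M/II-2 un ·: mm
M/II-3 ? I-1×I-2: mm|Mm
M/II-4 ? ·: mm|Mm
M/II-5 ? I-1×I-2: mm|Mm
M/II-6 aff ·: Mm|MM
M/III-1 ? II-5×II-6: mm|Mm|MM
M/III-2 un II-4×II-3: mm
M/III-3 aff II-2×II-1: Mm
⇒ M over [I-1,I-2,II-1,II-2,II-3,II-4,II-5,II-6,III-1,III-2,III-3]: 42 consistent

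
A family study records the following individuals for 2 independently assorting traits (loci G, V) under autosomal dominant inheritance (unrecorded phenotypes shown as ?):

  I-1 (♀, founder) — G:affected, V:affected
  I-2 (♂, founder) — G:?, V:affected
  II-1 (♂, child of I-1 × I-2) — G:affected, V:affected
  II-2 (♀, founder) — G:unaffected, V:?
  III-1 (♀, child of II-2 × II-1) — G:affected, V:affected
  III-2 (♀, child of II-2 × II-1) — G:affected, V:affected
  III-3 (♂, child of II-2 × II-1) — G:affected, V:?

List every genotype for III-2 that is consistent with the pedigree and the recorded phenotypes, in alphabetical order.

G/I-1 aff ·: Gg|GG
G/I-2 ? ·: gg|Gg|GG
G/II-1 aff I-1×I-2: Gg|GG
G/II-2 un ·: gg
G/III-1 aff II-2×II-1: Gg
G/III-2 aff II-2×II-1: Gg
G/III-3 aff II-2×II-1: Gg
⇒ G over [I-1,I-2,II-1,II-2,III-1,III-2,III-3]: 9 consistent
V/I-1 aff ·: Vv|VV
V/I-2 aff ·: Vv|VV
V/II-1 aff I-1×I-2: Vv|VV
V/II-2 ? ·: vv|Vv|VV
V/III-1 aff II-2×II-1: Vv|VV
V/III-2 aff II-2×II-1: Vv|VV
V/III-3 ? II-2×II-1: vv|Vv|VV
⇒ V over [I-1,I-2,II-1,II-2,III-1,III-2,III-3]: 106 consistent

III-2 ∈ {Gg VV, Gg Vv}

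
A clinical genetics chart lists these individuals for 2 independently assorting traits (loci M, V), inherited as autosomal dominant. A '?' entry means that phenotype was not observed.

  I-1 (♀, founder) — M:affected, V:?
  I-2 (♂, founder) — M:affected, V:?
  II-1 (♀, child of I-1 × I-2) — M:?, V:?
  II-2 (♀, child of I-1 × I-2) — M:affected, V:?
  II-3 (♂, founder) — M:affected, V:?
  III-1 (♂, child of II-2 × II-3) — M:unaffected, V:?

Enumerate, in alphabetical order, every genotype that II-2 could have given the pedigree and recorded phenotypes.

II-2 ∈ {Mm VV, Mm Vv, Mm vv}

M/I-1 aff ·: Mm|MM
M/I-2 aff ·: Mm|MM
M/II-1 ? I-1×I-2: mm|Mm|MM
M/II-2 aff I-1×I-2: Mm
M/II-3 aff ·: Mm
M/III-1 un II-2×II-3: mm
⇒ M over [I-1,I-2,II-1,II-2,II-3,III-1]: 7 consistent
V/I-1 ? ·: vv|Vv|VV
V/I-2 ? ·: vv|Vv|VV
V/II-1 ? I-1×I-2: vv|Vv|VV
V/II-2 ? I-1×I-2: vv|Vv|VV
V/II-3 ? ·: vv|Vv|VV
V/III-1 ? II-2×II-3: vv|Vv|VV
⇒ V over [I-1,I-2,II-1,II-2,II-3,III-1]: 155 consistent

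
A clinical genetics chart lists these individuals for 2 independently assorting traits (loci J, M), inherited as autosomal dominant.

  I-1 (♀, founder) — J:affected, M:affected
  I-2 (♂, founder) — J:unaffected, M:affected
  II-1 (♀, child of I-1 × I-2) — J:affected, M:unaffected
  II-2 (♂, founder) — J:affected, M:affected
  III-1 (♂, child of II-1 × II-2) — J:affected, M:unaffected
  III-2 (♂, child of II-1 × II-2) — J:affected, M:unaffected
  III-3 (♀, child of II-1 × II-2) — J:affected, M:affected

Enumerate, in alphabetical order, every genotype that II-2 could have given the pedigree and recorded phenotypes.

II-2 ∈ {JJ Mm, Jj Mm}

J/I-1 aff ·: Jj|JJ
J/I-2 un ·: jj
J/II-1 aff I-1×I-2: Jj
J/II-2 aff ·: Jj|JJ
J/III-1 aff II-1×II-2: Jj|JJ
J/III-2 aff II-1×II-2: Jj|JJ
J/III-3 aff II-1×II-2: Jj|JJ
⇒ J over [I-1,I-2,II-1,II-2,III-1,III-2,III-3]: 32 consistent
M/I-1 aff ·: Mm
M/I-2 aff ·: Mm
M/II-1 un I-1×I-2: mm
M/II-2 aff ·: Mm
M/III-1 un II-1×II-2: mm
M/III-2 un II-1×II-2: mm
M/III-3 aff II-1×II-2: Mm
⇒ M over [I-1,I-2,II-1,II-2,III-1,III-2,III-3]: 1 consistent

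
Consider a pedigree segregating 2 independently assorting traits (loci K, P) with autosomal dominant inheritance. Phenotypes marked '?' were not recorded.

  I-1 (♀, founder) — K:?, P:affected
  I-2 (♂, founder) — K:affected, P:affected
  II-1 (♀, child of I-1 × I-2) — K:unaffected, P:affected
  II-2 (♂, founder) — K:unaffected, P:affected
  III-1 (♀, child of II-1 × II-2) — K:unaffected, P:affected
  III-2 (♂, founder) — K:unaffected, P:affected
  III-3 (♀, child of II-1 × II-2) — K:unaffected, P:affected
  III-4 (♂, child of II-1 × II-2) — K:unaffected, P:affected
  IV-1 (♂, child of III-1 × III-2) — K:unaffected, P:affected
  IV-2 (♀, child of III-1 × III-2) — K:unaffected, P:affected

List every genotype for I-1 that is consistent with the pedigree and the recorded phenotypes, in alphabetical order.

I-1 ∈ {Kk PP, Kk Pp, kk PP, kk Pp}

K/I-1 ? ·: kk|Kk
K/I-2 aff ·: Kk
K/II-1 un I-1×I-2: kk
K/II-2 un ·: kk
K/III-1 un II-1×II-2: kk
K/III-2 un ·: kk
K/III-3 un II-1×II-2: kk
K/III-4 un II-1×II-2: kk
K/IV-1 un III-1×III-2: kk
K/IV-2 un III-1×III-2: kk
⇒ K over [I-1,I-2,II-1,II-2,III-1,III-2,III-3,III-4,IV-1,IV-2]: 2 consistent
P/I-1 aff ·: Pp|PP
P/I-2 aff ·: Pp|PP
P/II-1 aff I-1×I-2: Pp|PP
P/II-2 aff ·: Pp|PP
P/III-1 aff II-1×II-2: Pp|PP
P/III-2 aff ·: Pp|PP
P/III-3 aff II-1×II-2: Pp|PP
P/III-4 aff II-1×II-2: Pp|PP
P/IV-1 aff III-1×III-2: Pp|PP
P/IV-2 aff III-1×III-2: Pp|PP
⇒ P over [I-1,I-2,II-1,II-2,III-1,III-2,III-3,III-4,IV-1,IV-2]: 540 consistent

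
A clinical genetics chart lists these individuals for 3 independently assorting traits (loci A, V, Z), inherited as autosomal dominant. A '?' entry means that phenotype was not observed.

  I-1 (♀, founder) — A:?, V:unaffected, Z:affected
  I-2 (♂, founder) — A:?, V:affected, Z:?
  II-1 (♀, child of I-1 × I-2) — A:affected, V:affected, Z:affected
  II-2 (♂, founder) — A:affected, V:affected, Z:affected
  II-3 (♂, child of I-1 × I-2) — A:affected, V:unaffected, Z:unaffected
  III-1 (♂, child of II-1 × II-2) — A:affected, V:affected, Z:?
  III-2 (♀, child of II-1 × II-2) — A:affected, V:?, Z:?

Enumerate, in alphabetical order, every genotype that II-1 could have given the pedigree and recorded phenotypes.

A/I-1 ? ·: aa|Aa|AA
A/I-2 ? ·: aa|Aa|AA
A/II-1 aff I-1×I-2: Aa|AA
A/II-2 aff ·: Aa|AA
A/II-3 aff I-1×I-2: Aa|AA
A/III-1 aff II-1×II-2: Aa|AA
A/III-2 aff II-1×II-2: Aa|AA
⇒ A over [I-1,I-2,II-1,II-2,II-3,III-1,III-2]: 115 consistent
V/I-1 un ·: vv
V/I-2 aff ·: Vv
V/II-1 aff I-1×I-2: Vv
V/II-2 aff ·: Vv|VV
V/II-3 un I-1×I-2: vv
V/III-1 aff II-1×II-2: Vv|VV
V/III-2 ? II-1×II-2: vv|Vv|VV
⇒ V over [I-1,I-2,II-1,II-2,II-3,III-1,III-2]: 10 consistent
Z/I-1 aff ·: Zz
Z/I-2 ? ·: zz|Zz
Z/II-1 aff I-1×I-2: Zz|ZZ
Z/II-2 aff ·: Zz|ZZ
Z/II-3 un I-1×I-2: zz
Z/III-1 ? II-1×II-2: zz|Zz|ZZ
Z/III-2 ? II-1×II-2: zz|Zz|ZZ
⇒ Z over [I-1,I-2,II-1,II-2,II-3,III-1,III-2]: 31 consistent

II-1 ∈ {AA Vv ZZ, AA Vv Zz, Aa Vv ZZ, Aa Vv Zz}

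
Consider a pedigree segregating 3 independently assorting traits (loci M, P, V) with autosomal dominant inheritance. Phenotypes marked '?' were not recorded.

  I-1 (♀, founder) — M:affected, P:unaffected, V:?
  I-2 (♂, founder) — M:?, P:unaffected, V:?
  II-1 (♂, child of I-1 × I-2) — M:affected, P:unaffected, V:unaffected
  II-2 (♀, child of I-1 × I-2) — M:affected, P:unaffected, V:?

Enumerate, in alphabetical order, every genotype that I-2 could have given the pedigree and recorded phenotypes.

M/I-1 aff ·: Mm|MM
M/I-2 ? ·: mm|Mm|MM
M/II-1 aff I-1×I-2: Mm|MM
M/II-2 aff I-1×I-2: Mm|MM
⇒ M over [I-1,I-2,II-1,II-2]: 15 consistent
P/I-1 un ·: pp
P/I-2 un ·: pp
P/II-1 un I-1×I-2: pp
P/II-2 un I-1×I-2: pp
⇒ P over [I-1,I-2,II-1,II-2]: 1 consistent
V/I-1 ? ·: vv|Vv
V/I-2 ? ·: vv|Vv
V/II-1 un I-1×I-2: vv
V/II-2 ? I-1×I-2: vv|Vv|VV
⇒ V over [I-1,I-2,II-1,II-2]: 8 consistent

I-2 ∈ {MM pp Vv, MM pp vv, Mm pp Vv, Mm pp vv, mm pp Vv, mm pp vv}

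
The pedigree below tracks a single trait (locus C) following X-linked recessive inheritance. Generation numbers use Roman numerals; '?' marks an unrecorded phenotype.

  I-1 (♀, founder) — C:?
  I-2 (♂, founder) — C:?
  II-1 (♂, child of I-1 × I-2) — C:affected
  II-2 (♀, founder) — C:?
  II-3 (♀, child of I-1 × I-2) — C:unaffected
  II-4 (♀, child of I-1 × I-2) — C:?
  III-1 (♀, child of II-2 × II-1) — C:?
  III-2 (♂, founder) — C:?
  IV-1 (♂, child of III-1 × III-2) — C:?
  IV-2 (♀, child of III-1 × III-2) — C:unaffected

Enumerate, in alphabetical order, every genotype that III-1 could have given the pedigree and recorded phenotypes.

III-1 ∈ {X^CX^c, X^cX^c}

C/I-1 ? ·: X^CX^c|X^cX^c
C/I-2 ? ·: X^CY|X^cY
C/II-1 aff I-1×I-2: X^cY
C/II-2 ? ·: X^CX^C|X^CX^c|X^cX^c
C/II-3 un I-1×I-2: X^CX^C|X^CX^c
C/II-4 ? I-1×I-2: X^CX^C|X^CX^c|X^cX^c
C/III-1 ? II-2×II-1: X^CX^c|X^cX^c
C/III-2 ? ·: X^CY|X^cY
C/IV-1 ? III-1×III-2: X^CY|X^cY
C/IV-2 un III-1×III-2: X^CX^C|X^CX^c
⇒ C over [I-1,I-2,II-1,II-2,II-3,II-4,III-1,III-2,IV-1,IV-2]: 98 consistent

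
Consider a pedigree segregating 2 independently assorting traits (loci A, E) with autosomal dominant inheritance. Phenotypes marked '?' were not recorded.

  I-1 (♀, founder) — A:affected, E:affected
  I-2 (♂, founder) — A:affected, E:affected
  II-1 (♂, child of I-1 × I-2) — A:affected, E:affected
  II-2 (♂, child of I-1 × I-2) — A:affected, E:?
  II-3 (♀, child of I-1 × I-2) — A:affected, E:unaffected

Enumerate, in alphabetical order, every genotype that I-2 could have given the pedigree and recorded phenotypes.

A/I-1 aff ·: Aa|AA
A/I-2 aff ·: Aa|AA
A/II-1 aff I-1×I-2: Aa|AA
A/II-2 aff I-1×I-2: Aa|AA
A/II-3 aff I-1×I-2: Aa|AA
⇒ A over [I-1,I-2,II-1,II-2,II-3]: 25 consistent
E/I-1 aff ·: Ee
E/I-2 aff ·: Ee
E/II-1 aff I-1×I-2: Ee|EE
E/II-2 ? I-1×I-2: ee|Ee|EE
E/II-3 un I-1×I-2: ee
⇒ E over [I-1,I-2,II-1,II-2,II-3]: 6 consistent

I-2 ∈ {AA Ee, Aa Ee}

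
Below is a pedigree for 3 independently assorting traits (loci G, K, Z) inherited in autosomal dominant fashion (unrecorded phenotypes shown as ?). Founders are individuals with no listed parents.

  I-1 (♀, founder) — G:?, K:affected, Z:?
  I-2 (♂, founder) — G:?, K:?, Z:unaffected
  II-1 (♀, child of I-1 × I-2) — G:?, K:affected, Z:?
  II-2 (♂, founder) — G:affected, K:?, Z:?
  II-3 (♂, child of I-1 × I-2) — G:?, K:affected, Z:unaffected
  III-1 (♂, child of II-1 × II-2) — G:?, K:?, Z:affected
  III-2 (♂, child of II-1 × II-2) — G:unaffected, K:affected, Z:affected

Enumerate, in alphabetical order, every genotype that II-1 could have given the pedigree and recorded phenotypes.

G/I-1 ? ·: gg|Gg|GG
G/I-2 ? ·: gg|Gg|GG
G/II-1 ? I-1×I-2: gg|Gg
G/II-2 aff ·: Gg
G/II-3 ? I-1×I-2: gg|Gg|GG
G/III-1 ? II-1×II-2: gg|Gg|GG
G/III-2 un II-1×II-2: gg
⇒ G over [I-1,I-2,II-1,II-2,II-3,III-1,III-2]: 55 consistent
K/I-1 aff ·: Kk|KK
K/I-2 ? ·: kk|Kk|KK
K/II-1 aff I-1×I-2: Kk|KK
K/II-2 ? ·: kk|Kk|KK
K/II-3 aff I-1×I-2: Kk|KK
K/III-1 ? II-1×II-2: kk|Kk|KK
K/III-2 aff II-1×II-2: Kk|KK
⇒ K over [I-1,I-2,II-1,II-2,II-3,III-1,III-2]: 138 consistent
Z/I-1 ? ·: zz|Zz
Z/I-2 un ·: zz
Z/II-1 ? I-1×I-2: zz|Zz
Z/II-2 ? ·: zz|Zz|ZZ
Z/II-3 un I-1×I-2: zz
Z/III-1 aff II-1×II-2: Zz|ZZ
Z/III-2 aff II-1×II-2: Zz|ZZ
⇒ Z over [I-1,I-2,II-1,II-2,II-3,III-1,III-2]: 13 consistent

II-1 ∈ {Gg KK Zz, Gg KK zz, Gg Kk Zz, Gg Kk zz, gg KK Zz, gg KK zz, gg Kk Zz, gg Kk zz}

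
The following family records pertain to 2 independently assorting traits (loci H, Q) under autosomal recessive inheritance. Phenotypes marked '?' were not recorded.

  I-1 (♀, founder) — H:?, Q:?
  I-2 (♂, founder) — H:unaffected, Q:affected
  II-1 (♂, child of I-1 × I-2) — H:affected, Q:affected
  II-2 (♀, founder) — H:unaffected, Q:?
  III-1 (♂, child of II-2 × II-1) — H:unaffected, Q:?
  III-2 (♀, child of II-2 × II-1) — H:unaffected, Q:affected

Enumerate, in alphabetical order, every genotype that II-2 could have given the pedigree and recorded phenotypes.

II-2 ∈ {HH Qq, HH qq, Hh Qq, Hh qq}

H/I-1 ? ·: Hh|hh
H/I-2 un ·: Hh
H/II-1 aff I-1×I-2: hh
H/II-2 un ·: HH|Hh
H/III-1 un II-2×II-1: Hh
H/III-2 un II-2×II-1: Hh
⇒ H over [I-1,I-2,II-1,II-2,III-1,III-2]: 4 consistent
Q/I-1 ? ·: Qq|qq
Q/I-2 aff ·: qq
Q/II-1 aff I-1×I-2: qq
Q/II-2 ? ·: Qq|qq
Q/III-1 ? II-2×II-1: Qq|qq
Q/III-2 aff II-2×II-1: qq
⇒ Q over [I-1,I-2,II-1,II-2,III-1,III-2]: 6 consistent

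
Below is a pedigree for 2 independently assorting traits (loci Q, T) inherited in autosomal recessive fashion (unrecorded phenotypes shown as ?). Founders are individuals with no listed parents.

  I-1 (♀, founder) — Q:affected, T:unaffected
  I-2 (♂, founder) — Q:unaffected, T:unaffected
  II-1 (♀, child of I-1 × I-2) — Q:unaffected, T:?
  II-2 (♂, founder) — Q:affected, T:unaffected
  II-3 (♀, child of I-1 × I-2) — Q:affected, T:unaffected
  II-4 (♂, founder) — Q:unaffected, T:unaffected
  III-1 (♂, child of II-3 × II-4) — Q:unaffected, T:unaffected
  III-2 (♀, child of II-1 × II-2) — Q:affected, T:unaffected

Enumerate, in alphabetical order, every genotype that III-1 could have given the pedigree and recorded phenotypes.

Q/I-1 aff ·: qq
Q/I-2 un ·: Qq
Q/II-1 un I-1×I-2: Qq
Q/II-2 aff ·: qq
Q/II-3 aff I-1×I-2: qq
Q/II-4 un ·: QQ|Qq
Q/III-1 un II-3×II-4: Qq
Q/III-2 aff II-1×II-2: qq
⇒ Q over [I-1,I-2,II-1,II-2,II-3,II-4,III-1,III-2]: 2 consistent
T/I-1 un ·: TT|Tt
T/I-2 un ·: TT|Tt
T/II-1 ? I-1×I-2: TT|Tt|tt
T/II-2 un ·: TT|Tt
T/II-3 un I-1×I-2: TT|Tt
T/II-4 un ·: TT|Tt
T/III-1 un II-3×II-4: TT|Tt
T/III-2 un II-1×II-2: TT|Tt
⇒ T over [I-1,I-2,II-1,II-2,II-3,II-4,III-1,III-2]: 170 consistent

III-1 ∈ {Qq TT, Qq Tt}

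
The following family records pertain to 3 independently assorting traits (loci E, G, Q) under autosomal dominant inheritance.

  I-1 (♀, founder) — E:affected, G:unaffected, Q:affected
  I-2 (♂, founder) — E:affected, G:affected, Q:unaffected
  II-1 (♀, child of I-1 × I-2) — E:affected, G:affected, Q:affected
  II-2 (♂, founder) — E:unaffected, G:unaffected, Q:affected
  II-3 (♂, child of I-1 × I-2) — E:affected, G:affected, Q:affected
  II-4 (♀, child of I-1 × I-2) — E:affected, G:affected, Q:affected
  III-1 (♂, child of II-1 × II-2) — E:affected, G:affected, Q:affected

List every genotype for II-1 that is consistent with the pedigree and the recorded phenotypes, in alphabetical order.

II-1 ∈ {EE Gg Qq, Ee Gg Qq}

E/I-1 aff ·: Ee|EE
E/I-2 aff ·: Ee|EE
E/II-1 aff I-1×I-2: Ee|EE
E/II-2 un ·: ee
E/II-3 aff I-1×I-2: Ee|EE
E/II-4 aff I-1×I-2: Ee|EE
E/III-1 aff II-1×II-2: Ee
⇒ E over [I-1,I-2,II-1,II-2,II-3,II-4,III-1]: 25 consistent
G/I-1 un ·: gg
G/I-2 aff ·: Gg|GG
G/II-1 aff I-1×I-2: Gg
G/II-2 un ·: gg
G/II-3 aff I-1×I-2: Gg
G/II-4 aff I-1×I-2: Gg
G/III-1 aff II-1×II-2: Gg
⇒ G over [I-1,I-2,II-1,II-2,II-3,II-4,III-1]: 2 consistent
Q/I-1 aff ·: Qq|QQ
Q/I-2 un ·: qq
Q/II-1 aff I-1×I-2: Qq
Q/II-2 aff ·: Qq|QQ
Q/II-3 aff I-1×I-2: Qq
Q/II-4 aff I-1×I-2: Qq
Q/III-1 aff II-1×II-2: Qq|QQ
⇒ Q over [I-1,I-2,II-1,II-2,II-3,II-4,III-1]: 8 consistent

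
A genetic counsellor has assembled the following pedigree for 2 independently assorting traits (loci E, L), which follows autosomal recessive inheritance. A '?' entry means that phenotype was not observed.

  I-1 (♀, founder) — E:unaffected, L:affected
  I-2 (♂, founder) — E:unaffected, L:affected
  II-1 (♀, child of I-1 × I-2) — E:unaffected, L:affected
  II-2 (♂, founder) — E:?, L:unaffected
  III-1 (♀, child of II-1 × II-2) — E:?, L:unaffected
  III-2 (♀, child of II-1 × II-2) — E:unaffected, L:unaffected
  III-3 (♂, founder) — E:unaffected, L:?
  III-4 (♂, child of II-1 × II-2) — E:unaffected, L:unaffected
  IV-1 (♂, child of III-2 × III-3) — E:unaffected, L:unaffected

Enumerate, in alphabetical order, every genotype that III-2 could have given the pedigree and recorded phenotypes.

E/I-1 un ·: EE|Ee
E/I-2 un ·: EE|Ee
E/II-1 un I-1×I-2: EE|Ee
E/II-2 ? ·: EE|Ee|ee
E/III-1 ? II-1×II-2: EE|Ee|ee
E/III-2 un II-1×II-2: EE|Ee
E/III-3 un ·: EE|Ee
E/III-4 un II-1×II-2: EE|Ee
E/IV-1 un III-2×III-3: EE|Ee
⇒ E over [I-1,I-2,II-1,II-2,III-1,III-2,III-3,III-4,IV-1]: 374 consistent
L/I-1 aff ·: ll
L/I-2 aff ·: ll
L/II-1 aff I-1×I-2: ll
L/II-2 un ·: LL|Ll
L/III-1 un II-1×II-2: Ll
L/III-2 un II-1×II-2: Ll
L/III-3 ? ·: LL|Ll|ll
L/III-4 un II-1×II-2: Ll
L/IV-1 un III-2×III-3: LL|Ll
⇒ L over [I-1,I-2,II-1,II-2,III-1,III-2,III-3,III-4,IV-1]: 10 consistent

III-2 ∈ {EE Ll, Ee Ll}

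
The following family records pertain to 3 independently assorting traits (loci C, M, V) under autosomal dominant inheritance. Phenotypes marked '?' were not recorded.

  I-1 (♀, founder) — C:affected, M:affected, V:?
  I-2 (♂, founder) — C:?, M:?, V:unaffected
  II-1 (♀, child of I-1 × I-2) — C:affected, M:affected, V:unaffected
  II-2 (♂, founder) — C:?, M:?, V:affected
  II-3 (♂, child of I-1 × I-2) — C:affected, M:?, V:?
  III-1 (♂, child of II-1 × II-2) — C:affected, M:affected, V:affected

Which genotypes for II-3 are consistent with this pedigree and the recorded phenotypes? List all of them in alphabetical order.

C/I-1 aff ·: Cc|CC
C/I-2 ? ·: cc|Cc|CC
C/II-1 aff I-1×I-2: Cc|CC
C/II-2 ? ·: cc|Cc|CC
C/II-3 aff I-1×I-2: Cc|CC
C/III-1 aff II-1×II-2: Cc|CC
⇒ C over [I-1,I-2,II-1,II-2,II-3,III-1]: 68 consistent
M/I-1 aff ·: Mm|MM
M/I-2 ? ·: mm|Mm|MM
M/II-1 aff I-1×I-2: Mm|MM
M/II-2 ? ·: mm|Mm|MM
M/II-3 ? I-1×I-2: mm|Mm|MM
M/III-1 aff II-1×II-2: Mm|MM
⇒ M over [I-1,I-2,II-1,II-2,II-3,III-1]: 82 consistent
V/I-1 ? ·: vv|Vv
V/I-2 un ·: vv
V/II-1 un I-1×I-2: vv
V/II-2 aff ·: Vv|VV
V/II-3 ? I-1×I-2: vv|Vv
V/III-1 aff II-1×II-2: Vv
⇒ V over [I-1,I-2,II-1,II-2,II-3,III-1]: 6 consistent

II-3 ∈ {CC MM Vv, CC MM vv, CC Mm Vv, CC Mm vv, CC mm Vv, CC mm vv, Cc MM Vv, Cc MM vv, Cc Mm Vv, Cc Mm vv, Cc mm Vv, Cc mm vv}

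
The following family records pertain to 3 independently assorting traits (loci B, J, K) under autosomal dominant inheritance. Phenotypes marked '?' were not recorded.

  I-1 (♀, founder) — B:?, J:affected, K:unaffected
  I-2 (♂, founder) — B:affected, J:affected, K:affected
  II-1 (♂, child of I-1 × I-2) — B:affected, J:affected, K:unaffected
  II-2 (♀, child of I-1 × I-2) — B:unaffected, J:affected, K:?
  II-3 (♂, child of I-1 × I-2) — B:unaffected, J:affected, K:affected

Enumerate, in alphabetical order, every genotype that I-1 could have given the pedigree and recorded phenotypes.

I-1 ∈ {Bb JJ kk, Bb Jj kk, bb JJ kk, bb Jj kk}

B/I-1 ? ·: bb|Bb
B/I-2 aff ·: Bb
B/II-1 aff I-1×I-2: Bb|BB
B/II-2 un I-1×I-2: bb
B/II-3 un I-1×I-2: bb
⇒ B over [I-1,I-2,II-1,II-2,II-3]: 3 consistent
J/I-1 aff ·: Jj|JJ
J/I-2 aff ·: Jj|JJ
J/II-1 aff I-1×I-2: Jj|JJ
J/II-2 aff I-1×I-2: Jj|JJ
J/II-3 aff I-1×I-2: Jj|JJ
⇒ J over [I-1,I-2,II-1,II-2,II-3]: 25 consistent
K/I-1 un ·: kk
K/I-2 aff ·: Kk
K/II-1 un I-1×I-2: kk
K/II-2 ? I-1×I-2: kk|Kk
K/II-3 aff I-1×I-2: Kk
⇒ K over [I-1,I-2,II-1,II-2,II-3]: 2 consistent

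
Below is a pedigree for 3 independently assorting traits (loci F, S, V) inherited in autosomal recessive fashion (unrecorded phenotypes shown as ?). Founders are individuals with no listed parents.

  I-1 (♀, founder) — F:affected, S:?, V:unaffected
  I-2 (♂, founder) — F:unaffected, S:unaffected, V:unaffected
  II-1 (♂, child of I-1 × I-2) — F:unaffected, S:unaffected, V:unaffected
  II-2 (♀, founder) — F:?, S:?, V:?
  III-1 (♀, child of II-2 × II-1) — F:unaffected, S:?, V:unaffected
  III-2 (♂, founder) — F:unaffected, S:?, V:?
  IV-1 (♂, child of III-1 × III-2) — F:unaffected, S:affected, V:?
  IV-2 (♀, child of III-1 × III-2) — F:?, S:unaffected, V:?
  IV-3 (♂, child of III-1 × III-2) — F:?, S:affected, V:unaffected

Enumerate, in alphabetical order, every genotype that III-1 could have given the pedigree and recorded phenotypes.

F/I-1 aff ·: ff
F/I-2 un ·: FF|Ff
F/II-1 un I-1×I-2: Ff
F/II-2 ? ·: FF|Ff|ff
F/III-1 un II-2×II-1: FF|Ff
F/III-2 un ·: FF|Ff
F/IV-1 un III-1×III-2: FF|Ff
F/IV-2 ? III-1×III-2: FF|Ff|ff
F/IV-3 ? III-1×III-2: FF|Ff|ff
⇒ F over [I-1,I-2,II-1,II-2,III-1,III-2,IV-1,IV-2,IV-3]: 192 consistent
S/I-1 ? ·: SS|Ss|ss
S/I-2 un ·: SS|Ss
S/II-1 un I-1×I-2: SS|Ss
S/II-2 ? ·: SS|Ss|ss
S/III-1 ? II-2×II-1: Ss|ss
S/III-2 ? ·: Ss|ss
S/IV-1 aff III-1×III-2: ss
S/IV-2 un III-1×III-2: SS|Ss
S/IV-3 aff III-1×III-2: ss
⇒ S over [I-1,I-2,II-1,II-2,III-1,III-2,IV-1,IV-2,IV-3]: 79 consistent
V/I-1 un ·: VV|Vv
V/I-2 un ·: VV|Vv
V/II-1 un I-1×I-2: VV|Vv
V/II-2 ? ·: VV|Vv|vv
V/III-1 un II-2×II-1: VV|Vv
V/III-2 ? ·: VV|Vv|vv
V/IV-1 ? III-1×III-2: VV|Vv|vv
V/IV-2 ? III-1×III-2: VV|Vv|vv
V/IV-3 un III-1×III-2: VV|Vv
⇒ V over [I-1,I-2,II-1,II-2,III-1,III-2,IV-1,IV-2,IV-3]: 650 consistent

III-1 ∈ {FF Ss VV, FF Ss Vv, FF ss VV, FF ss Vv, Ff Ss VV, Ff Ss Vv, Ff ss VV, Ff ss Vv}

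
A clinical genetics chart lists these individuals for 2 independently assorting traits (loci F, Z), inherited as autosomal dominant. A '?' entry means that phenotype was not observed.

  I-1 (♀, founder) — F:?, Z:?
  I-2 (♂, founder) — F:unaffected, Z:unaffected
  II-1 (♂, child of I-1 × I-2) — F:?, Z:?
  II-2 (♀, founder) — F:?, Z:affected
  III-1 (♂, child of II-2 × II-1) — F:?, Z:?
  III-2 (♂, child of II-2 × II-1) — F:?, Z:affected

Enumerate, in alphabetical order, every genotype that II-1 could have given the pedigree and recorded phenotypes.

F/I-1 ? ·: ff|Ff|FF
F/I-2 un ·: ff
F/II-1 ? I-1×I-2: ff|Ff
F/II-2 ? ·: ff|Ff|FF
F/III-1 ? II-2×II-1: ff|Ff|FF
F/III-2 ? II-2×II-1: ff|Ff|FF
⇒ F over [I-1,I-2,II-1,II-2,III-1,III-2]: 46 consistent
Z/I-1 ? ·: zz|Zz|ZZ
Z/I-2 un ·: zz
Z/II-1 ? I-1×I-2: zz|Zz
Z/II-2 aff ·: Zz|ZZ
Z/III-1 ? II-2×II-1: zz|Zz|ZZ
Z/III-2 aff II-2×II-1: Zz|ZZ
⇒ Z over [I-1,I-2,II-1,II-2,III-1,III-2]: 26 consistent

II-1 ∈ {Ff Zz, Ff zz, ff Zz, ff zz}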